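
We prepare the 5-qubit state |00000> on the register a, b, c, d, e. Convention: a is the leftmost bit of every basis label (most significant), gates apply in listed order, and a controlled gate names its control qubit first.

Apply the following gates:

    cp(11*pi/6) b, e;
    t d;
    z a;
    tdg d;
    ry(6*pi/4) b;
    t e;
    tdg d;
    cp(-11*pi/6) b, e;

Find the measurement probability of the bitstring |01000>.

A full measurement returns |01000> with probability 1/2.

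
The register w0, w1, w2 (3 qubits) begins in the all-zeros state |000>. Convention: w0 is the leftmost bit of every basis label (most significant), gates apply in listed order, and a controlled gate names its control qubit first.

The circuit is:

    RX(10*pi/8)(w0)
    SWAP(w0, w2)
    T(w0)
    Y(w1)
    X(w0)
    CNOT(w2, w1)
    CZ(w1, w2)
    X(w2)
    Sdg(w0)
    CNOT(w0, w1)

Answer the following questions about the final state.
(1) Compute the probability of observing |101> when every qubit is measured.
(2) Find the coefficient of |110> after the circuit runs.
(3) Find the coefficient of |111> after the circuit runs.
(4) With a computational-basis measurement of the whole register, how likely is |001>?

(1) Outcome |101> occurs with probability 1/2 - sqrt(2)/4.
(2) |110> carries amplitude -I*sqrt(sqrt(2) + 2)/2 in the final state.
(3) The final state's coefficient on |111> equals 0.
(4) Outcome |001> occurs with probability 0.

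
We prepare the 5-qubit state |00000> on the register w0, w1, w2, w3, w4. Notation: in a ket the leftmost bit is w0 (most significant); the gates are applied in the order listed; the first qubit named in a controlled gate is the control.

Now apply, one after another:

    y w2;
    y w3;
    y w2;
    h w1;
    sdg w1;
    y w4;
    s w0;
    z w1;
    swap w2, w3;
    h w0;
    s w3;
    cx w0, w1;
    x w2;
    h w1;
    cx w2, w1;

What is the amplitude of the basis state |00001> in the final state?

The amplitude on |00001> is sqrt(2)*(-1 - I)/4.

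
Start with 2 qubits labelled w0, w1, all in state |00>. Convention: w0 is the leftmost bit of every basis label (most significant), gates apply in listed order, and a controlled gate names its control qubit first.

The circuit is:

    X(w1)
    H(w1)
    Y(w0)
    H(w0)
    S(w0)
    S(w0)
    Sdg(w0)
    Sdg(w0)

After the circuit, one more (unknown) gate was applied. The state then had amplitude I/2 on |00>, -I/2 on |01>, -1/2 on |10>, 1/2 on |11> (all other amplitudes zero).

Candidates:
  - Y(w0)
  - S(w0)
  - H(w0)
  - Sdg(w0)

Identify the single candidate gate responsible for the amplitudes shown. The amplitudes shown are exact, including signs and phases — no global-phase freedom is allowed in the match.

It was Sdg(w0) that produced the state shown.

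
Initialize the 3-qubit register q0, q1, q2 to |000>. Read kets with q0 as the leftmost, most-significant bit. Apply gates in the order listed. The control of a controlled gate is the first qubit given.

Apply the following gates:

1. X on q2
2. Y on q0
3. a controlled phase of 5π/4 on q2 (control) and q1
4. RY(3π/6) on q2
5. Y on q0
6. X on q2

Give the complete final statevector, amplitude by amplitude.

The resulting statevector has amplitude sqrt(2)/2 on |000>, -sqrt(2)/2 on |001>, and 0 on every other basis state.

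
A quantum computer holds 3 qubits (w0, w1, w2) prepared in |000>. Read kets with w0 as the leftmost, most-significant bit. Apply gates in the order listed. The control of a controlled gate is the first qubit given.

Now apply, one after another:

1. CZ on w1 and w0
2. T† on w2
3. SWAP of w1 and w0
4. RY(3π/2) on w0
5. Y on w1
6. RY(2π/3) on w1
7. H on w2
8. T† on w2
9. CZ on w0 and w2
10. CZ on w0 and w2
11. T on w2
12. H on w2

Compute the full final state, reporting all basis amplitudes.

After the circuit, the state carries amplitude sqrt(6)*I/4 on |000>, 0 on |001>, -sqrt(2)*I/4 on |010>, 0 on |011>, -sqrt(6)*I/4 on |100>, 0 on |101>, sqrt(2)*I/4 on |110>, 0 on |111>.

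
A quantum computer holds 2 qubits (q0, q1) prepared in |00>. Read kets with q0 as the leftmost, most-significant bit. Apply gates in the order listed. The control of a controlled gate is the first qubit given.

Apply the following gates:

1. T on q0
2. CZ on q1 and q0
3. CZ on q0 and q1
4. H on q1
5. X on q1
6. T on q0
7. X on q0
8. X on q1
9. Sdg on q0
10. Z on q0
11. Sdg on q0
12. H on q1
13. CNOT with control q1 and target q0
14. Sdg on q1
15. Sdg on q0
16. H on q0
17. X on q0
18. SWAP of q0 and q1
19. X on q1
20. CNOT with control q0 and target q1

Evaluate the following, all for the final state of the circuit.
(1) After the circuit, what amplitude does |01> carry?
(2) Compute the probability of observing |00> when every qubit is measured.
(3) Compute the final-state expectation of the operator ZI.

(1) The amplitude on |01> is sqrt(2)*I/2.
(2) The probability of measuring |00> is 1/2.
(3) The expectation value of ZI is 1.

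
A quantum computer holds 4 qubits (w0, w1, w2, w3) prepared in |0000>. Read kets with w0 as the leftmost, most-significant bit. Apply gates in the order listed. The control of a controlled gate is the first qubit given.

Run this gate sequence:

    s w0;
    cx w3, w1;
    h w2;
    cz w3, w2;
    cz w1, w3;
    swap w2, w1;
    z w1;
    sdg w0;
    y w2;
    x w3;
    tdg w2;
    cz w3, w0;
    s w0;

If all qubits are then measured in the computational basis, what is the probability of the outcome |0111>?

Outcome |0111> occurs with probability 1/2.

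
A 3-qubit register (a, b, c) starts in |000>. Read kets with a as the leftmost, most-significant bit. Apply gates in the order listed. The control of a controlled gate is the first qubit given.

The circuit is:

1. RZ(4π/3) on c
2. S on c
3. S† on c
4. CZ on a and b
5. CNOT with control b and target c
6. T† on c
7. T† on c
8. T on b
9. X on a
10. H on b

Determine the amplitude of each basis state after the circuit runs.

After the circuit, the state carries amplitude -sqrt(2)*exp(I*pi/3)/2 on |100>, -sqrt(2)*exp(I*pi/3)/2 on |110>, and 0 on every other basis state.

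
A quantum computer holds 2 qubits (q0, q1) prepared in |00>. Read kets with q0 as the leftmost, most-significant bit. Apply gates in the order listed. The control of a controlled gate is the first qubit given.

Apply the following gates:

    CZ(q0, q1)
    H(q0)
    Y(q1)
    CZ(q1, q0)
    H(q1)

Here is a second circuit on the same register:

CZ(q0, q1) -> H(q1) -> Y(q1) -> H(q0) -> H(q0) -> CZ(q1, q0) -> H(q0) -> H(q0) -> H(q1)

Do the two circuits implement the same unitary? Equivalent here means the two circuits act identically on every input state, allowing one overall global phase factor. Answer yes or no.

No — the two circuits implement different unitaries, even allowing a global phase.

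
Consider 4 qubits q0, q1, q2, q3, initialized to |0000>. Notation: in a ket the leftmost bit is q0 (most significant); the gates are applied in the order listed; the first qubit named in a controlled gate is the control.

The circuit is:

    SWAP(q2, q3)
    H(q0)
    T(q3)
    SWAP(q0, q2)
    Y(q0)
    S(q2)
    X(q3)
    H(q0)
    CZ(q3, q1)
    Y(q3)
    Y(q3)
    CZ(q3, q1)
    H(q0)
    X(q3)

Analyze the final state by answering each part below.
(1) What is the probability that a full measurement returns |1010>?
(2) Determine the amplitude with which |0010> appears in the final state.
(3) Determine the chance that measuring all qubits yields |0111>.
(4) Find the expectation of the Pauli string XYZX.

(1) The probability of measuring |1010> is 1/2. Key observation: the block from step 7 through step 14 cancels to the identity and can be dropped.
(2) The final state's coefficient on |0010> equals 0.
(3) The probability of measuring |0111> is 0.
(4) In the final state, XYZX has expectation 0.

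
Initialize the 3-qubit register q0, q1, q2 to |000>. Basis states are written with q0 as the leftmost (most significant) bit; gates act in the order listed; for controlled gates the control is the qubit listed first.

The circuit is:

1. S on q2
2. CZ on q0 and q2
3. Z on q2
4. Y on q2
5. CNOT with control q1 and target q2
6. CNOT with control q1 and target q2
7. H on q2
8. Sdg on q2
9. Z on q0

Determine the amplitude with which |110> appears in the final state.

The amplitude on |110> is 0.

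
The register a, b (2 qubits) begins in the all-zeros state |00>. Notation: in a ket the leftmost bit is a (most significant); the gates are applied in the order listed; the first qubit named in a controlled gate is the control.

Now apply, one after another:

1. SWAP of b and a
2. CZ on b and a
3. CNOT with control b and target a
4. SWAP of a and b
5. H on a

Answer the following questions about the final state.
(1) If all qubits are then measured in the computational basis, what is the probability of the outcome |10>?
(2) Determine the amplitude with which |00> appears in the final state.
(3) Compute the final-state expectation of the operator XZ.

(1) Outcome |10> occurs with probability 1/2.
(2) |00> carries amplitude sqrt(2)/2 in the final state.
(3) The observable XZ averages to 1.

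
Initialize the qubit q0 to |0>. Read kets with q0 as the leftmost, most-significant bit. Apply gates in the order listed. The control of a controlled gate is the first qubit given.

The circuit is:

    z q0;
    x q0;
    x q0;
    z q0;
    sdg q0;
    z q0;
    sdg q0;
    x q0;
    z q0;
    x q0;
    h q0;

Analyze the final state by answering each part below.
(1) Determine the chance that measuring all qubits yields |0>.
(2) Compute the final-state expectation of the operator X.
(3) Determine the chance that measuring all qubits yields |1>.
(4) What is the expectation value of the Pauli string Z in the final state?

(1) Outcome |0> occurs with probability 1/2.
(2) In the final state, X has expectation 1.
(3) A full measurement returns |1> with probability 1/2.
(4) The observable Z averages to 0.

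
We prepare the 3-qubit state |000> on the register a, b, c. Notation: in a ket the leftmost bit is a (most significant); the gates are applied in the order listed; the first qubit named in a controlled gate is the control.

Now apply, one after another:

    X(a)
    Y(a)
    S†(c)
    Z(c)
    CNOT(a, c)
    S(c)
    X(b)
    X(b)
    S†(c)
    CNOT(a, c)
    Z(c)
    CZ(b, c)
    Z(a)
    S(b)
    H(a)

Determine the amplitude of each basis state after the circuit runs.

The resulting statevector has amplitude -sqrt(2)*I/2 on |000>, -sqrt(2)*I/2 on |100>, and 0 on every other basis state. Key observation: the block from step 4 through step 11 cancels to the identity and can be dropped.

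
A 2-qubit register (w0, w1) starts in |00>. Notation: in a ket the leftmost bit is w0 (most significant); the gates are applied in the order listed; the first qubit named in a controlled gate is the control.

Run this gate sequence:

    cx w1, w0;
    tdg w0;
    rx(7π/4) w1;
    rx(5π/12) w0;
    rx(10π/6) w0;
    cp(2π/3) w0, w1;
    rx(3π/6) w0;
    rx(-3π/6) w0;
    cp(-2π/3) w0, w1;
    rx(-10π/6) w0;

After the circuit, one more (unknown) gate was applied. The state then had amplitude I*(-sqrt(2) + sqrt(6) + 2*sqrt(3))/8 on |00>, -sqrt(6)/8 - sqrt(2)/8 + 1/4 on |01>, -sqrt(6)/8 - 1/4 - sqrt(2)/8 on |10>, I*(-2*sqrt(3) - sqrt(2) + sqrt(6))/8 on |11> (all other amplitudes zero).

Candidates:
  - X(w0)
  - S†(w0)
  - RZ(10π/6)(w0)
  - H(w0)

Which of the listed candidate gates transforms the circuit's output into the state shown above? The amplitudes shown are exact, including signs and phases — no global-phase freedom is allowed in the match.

The unique candidate consistent with the amplitudes is X(w0). Key observation: gates 5-10 undo each other exactly, leaving only the rest of the circuit to track.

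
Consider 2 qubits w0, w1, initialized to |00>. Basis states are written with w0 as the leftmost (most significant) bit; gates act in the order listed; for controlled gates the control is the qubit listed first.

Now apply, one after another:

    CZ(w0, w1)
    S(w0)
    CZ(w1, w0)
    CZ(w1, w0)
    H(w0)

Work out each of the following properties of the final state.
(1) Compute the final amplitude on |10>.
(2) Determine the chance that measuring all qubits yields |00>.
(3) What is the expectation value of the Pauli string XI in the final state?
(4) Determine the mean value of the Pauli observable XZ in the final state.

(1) |10> carries amplitude sqrt(2)/2 in the final state. Key observation: steps 3-4 multiply out to the identity, so the circuit reduces to the remaining gates.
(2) A full measurement returns |00> with probability 1/2.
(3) The expectation value of XI is 1.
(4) In the final state, XZ has expectation 1.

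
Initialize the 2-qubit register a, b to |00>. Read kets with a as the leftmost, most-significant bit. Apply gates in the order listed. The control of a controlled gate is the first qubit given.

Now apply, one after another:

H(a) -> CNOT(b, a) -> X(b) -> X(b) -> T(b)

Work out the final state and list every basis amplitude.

The final amplitudes are sqrt(2)/2 on |00>, 0 on |01>, sqrt(2)/2 on |10>, 0 on |11>.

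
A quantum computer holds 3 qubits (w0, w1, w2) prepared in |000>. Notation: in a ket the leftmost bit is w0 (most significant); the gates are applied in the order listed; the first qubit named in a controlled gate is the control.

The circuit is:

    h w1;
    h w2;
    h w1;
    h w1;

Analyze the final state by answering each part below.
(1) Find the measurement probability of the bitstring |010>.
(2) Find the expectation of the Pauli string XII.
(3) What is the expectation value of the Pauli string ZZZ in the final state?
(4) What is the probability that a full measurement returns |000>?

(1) A full measurement returns |010> with probability 1/4. Key observation: steps 3-4 multiply out to the identity, so the circuit reduces to the remaining gates.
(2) The expectation value of XII is 0.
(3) In the final state, ZZZ has expectation 0.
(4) Outcome |000> occurs with probability 1/4.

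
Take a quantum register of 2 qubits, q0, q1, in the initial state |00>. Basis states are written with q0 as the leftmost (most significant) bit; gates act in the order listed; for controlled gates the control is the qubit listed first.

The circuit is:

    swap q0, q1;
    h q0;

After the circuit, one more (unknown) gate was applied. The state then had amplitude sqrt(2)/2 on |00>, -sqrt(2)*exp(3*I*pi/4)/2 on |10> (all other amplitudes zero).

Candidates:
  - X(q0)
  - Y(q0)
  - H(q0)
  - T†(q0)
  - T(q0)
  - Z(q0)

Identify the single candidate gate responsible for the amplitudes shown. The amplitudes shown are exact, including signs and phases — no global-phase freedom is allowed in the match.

The applied gate was T†(q0).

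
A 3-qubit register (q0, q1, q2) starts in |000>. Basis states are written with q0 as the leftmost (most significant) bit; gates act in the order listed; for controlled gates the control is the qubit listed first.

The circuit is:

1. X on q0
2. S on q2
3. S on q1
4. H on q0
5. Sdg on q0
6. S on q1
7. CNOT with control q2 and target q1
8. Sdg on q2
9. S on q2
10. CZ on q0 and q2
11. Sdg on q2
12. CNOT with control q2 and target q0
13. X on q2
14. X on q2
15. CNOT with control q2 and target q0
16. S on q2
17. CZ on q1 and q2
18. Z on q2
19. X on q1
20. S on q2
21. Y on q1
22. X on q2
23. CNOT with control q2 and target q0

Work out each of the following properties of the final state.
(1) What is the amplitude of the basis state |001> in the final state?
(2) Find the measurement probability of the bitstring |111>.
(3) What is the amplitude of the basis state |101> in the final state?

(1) The amplitude on |001> is sqrt(2)/2. Key observation: steps 12-15 multiply out to the identity, so the circuit reduces to the remaining gates.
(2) The probability of measuring |111> is 0.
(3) |101> carries amplitude -sqrt(2)*I/2 in the final state.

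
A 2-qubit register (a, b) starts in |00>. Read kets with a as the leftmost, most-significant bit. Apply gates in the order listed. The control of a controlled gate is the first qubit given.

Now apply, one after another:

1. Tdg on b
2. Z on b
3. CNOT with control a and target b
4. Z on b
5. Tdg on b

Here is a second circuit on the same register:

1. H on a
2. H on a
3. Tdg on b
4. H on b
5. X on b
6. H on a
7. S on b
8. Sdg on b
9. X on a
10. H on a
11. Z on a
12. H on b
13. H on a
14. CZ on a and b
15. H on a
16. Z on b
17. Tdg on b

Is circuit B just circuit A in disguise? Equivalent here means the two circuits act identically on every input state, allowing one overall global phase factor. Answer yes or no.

No: there is an input state on which the two circuits produce genuinely different outputs (not merely differing by a phase).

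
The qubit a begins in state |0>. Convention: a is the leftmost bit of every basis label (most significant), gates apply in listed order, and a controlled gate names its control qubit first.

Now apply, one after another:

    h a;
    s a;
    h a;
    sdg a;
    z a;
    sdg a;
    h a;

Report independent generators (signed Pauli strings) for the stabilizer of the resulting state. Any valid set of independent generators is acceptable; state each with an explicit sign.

The stabilizer group can be generated by +Y, among other valid generating sets.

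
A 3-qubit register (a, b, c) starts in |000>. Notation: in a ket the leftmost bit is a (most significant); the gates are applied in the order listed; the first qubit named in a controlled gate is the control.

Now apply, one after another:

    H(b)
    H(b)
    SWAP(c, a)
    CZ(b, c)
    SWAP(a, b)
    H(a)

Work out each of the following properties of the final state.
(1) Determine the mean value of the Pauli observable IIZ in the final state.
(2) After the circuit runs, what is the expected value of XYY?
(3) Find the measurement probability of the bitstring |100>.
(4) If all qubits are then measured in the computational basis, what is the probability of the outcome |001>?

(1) The expectation value of IIZ is 1. Key observation: steps 1-2 multiply out to the identity, so the circuit reduces to the remaining gates.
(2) The expectation value of XYY is 0.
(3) Outcome |100> occurs with probability 1/2.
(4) Outcome |001> occurs with probability 0.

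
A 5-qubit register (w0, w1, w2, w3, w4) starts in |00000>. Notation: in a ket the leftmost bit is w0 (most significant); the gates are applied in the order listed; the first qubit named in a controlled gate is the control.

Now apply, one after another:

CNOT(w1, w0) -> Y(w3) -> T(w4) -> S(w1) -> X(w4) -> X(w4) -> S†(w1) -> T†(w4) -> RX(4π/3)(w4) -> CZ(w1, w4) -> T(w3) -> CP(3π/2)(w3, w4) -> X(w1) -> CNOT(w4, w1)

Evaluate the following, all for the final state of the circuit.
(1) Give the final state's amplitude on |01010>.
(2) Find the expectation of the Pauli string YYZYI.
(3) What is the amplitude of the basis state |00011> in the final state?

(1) The amplitude on |01010> is -exp(3*I*pi/4)/2.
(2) In the final state, YYZYI has expectation 0.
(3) The final state's coefficient on |00011> equals -sqrt(3)*exp(3*I*pi/4)/2.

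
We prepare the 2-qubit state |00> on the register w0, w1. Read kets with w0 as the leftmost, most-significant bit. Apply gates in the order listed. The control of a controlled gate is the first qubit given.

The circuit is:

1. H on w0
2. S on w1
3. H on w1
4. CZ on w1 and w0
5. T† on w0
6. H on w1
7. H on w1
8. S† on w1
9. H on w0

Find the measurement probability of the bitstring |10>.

Outcome |10> occurs with probability 1/4 - sqrt(2)/8.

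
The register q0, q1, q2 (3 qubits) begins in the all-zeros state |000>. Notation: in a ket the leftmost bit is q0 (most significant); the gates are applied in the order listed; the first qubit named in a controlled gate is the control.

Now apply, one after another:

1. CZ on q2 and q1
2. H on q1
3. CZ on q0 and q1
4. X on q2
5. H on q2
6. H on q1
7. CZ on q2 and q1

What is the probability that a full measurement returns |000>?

Outcome |000> occurs with probability 1/2.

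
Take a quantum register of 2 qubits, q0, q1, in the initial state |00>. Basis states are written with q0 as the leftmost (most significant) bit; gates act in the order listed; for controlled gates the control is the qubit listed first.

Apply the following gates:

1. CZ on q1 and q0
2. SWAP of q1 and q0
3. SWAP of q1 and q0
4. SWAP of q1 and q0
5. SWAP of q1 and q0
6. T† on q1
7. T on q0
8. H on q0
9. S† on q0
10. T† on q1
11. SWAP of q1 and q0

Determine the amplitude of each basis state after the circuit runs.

After the circuit, the state carries amplitude sqrt(2)/2 on |00>, -sqrt(2)*I/2 on |01>, 0 on |10>, 0 on |11>. Key observation: steps 2-5 multiply out to the identity, so the circuit reduces to the remaining gates.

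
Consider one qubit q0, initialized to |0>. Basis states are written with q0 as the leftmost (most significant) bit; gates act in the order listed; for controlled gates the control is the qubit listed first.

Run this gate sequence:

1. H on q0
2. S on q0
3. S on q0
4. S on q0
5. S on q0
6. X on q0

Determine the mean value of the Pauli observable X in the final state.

The observable X averages to 1.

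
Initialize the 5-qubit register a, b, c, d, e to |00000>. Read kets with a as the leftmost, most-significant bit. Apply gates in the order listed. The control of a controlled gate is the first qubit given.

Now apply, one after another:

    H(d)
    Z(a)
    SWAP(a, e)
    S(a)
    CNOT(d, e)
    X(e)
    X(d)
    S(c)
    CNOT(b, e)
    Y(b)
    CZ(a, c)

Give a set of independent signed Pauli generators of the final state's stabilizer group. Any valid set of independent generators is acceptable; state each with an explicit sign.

One valid set of independent stabilizer generators is +IIIXX, +ZIIII, -IZIII, +IIZII, +IIIZZ (any independent generating set of the same group is equally correct).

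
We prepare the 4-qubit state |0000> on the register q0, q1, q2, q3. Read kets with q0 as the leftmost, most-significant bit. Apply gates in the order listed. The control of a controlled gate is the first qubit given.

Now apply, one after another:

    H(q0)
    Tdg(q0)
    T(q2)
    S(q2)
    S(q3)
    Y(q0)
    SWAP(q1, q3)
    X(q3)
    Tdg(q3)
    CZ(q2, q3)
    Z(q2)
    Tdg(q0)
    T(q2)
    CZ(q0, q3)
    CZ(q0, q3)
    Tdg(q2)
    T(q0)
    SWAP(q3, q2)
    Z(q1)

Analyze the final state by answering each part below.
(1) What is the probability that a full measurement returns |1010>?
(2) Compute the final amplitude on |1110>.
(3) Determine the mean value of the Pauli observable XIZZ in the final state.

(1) The probability of measuring |1010> is 1/2.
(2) The final state's coefficient on |1110> equals 0.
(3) The observable XIZZ averages to sqrt(2)/2.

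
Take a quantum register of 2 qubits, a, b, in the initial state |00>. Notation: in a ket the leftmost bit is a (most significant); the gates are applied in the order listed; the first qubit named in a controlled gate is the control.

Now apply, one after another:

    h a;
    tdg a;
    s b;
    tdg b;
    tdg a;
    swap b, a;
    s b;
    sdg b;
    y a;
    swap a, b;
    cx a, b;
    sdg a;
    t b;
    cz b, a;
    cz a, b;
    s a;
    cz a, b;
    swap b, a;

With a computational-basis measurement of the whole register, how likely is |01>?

A full measurement returns |01> with probability 1/2.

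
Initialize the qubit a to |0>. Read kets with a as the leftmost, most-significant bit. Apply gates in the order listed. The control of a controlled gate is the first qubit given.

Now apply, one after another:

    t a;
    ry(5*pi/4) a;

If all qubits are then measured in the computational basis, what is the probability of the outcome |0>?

A full measurement returns |0> with probability 1/2 - sqrt(2)/4.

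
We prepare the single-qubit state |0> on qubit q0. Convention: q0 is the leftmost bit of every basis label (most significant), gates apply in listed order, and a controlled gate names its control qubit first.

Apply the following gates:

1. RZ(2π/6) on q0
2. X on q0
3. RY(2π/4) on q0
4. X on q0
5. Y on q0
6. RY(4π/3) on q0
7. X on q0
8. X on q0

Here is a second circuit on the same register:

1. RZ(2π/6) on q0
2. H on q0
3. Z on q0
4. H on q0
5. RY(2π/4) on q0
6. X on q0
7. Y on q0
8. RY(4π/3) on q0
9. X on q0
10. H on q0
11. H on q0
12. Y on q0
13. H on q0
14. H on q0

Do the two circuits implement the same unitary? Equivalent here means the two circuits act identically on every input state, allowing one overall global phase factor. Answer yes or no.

No: there is an input state on which the two circuits produce genuinely different outputs (not merely differing by a phase).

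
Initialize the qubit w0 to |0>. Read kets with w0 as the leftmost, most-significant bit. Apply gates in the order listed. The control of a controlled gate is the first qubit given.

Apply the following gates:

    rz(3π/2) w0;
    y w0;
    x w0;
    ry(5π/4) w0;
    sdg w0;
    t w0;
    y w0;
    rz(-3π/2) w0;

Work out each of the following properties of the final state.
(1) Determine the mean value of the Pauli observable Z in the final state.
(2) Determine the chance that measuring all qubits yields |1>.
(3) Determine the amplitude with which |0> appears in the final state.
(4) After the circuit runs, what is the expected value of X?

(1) The expectation value of Z is sqrt(2)/2.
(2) A full measurement returns |1> with probability 1/2 - sqrt(2)/4.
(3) |0> carries amplitude -sqrt(sqrt(2) + 2)*exp(3*I*pi/4)/2 in the final state.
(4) In the final state, X has expectation -1/2.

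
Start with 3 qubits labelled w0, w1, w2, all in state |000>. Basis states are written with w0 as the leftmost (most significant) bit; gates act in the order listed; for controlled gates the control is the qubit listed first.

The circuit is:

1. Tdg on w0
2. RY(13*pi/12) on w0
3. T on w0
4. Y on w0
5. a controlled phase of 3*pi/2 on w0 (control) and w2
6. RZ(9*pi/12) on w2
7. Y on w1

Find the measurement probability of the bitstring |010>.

Outcome |010> occurs with probability sqrt(2)/8 + sqrt(6)/8 + 1/2.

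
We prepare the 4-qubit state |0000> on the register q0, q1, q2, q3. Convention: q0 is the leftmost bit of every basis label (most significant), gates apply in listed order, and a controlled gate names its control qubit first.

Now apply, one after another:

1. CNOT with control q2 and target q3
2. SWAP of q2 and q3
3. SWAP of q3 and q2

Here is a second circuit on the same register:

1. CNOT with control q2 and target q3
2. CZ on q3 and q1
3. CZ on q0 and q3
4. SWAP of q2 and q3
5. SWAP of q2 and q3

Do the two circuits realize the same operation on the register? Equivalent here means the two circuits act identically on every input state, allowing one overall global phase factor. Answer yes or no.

No — the two circuits implement different unitaries, even allowing a global phase.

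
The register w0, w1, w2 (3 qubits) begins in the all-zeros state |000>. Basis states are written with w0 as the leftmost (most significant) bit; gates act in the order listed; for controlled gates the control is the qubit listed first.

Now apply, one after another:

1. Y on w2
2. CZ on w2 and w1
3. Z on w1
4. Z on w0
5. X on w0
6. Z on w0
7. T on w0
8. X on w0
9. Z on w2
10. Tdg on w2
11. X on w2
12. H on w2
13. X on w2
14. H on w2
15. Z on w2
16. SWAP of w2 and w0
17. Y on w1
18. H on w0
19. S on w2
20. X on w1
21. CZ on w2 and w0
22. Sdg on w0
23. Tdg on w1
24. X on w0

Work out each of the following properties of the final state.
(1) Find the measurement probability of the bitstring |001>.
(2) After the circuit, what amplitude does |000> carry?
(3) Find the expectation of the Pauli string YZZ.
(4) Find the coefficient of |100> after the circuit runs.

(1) The probability of measuring |001> is 0. Key observation: steps 12-15 multiply out to the identity, so the circuit reduces to the remaining gates.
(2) The amplitude on |000> is sqrt(2)*I/2.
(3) In the final state, YZZ has expectation 1.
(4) The final state's coefficient on |100> equals -sqrt(2)/2.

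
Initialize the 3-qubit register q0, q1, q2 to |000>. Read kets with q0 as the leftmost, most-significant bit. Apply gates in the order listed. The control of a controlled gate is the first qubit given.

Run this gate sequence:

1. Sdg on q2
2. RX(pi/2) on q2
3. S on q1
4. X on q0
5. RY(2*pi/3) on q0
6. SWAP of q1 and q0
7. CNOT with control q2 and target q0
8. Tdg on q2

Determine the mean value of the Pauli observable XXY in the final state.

The expectation value of XXY is sqrt(6)/4.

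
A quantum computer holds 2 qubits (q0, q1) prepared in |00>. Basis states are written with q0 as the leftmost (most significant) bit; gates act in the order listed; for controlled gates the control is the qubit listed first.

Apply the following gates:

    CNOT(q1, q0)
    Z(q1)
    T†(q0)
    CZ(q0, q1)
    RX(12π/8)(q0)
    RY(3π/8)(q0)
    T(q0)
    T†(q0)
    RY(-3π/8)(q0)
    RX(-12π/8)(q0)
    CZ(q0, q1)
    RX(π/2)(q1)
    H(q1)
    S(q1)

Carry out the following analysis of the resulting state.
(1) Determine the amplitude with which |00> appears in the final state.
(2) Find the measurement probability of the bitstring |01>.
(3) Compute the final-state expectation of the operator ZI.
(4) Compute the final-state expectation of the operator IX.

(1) The final state's coefficient on |00> equals 1/2 - I/2. Key observation: gates 4-11 undo each other exactly, leaving only the rest of the circuit to track.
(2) The probability of measuring |01> is 1/2.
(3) The expectation value of ZI is 1.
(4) The expectation value of IX is -1.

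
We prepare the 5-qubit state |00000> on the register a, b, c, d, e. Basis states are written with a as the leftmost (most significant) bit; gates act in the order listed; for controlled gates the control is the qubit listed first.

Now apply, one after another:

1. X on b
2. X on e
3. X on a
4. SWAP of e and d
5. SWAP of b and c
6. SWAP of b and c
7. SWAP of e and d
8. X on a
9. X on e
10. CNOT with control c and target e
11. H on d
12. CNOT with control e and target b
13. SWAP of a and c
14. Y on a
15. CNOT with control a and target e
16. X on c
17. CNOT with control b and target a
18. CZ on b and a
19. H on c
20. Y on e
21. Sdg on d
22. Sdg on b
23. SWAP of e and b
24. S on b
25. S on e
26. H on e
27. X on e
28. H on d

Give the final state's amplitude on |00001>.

|00001> carries amplitude 1/4 - I/4 in the final state. Key observation: gates 2-9 undo each other exactly, leaving only the rest of the circuit to track.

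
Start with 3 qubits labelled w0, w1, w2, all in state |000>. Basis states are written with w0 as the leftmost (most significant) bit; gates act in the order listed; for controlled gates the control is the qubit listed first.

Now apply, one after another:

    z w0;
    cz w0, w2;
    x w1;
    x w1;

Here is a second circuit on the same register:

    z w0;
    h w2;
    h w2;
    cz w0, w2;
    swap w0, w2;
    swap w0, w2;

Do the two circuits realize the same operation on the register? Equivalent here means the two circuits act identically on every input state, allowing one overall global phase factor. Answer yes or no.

Yes — the two circuits implement the same unitary up to a global phase.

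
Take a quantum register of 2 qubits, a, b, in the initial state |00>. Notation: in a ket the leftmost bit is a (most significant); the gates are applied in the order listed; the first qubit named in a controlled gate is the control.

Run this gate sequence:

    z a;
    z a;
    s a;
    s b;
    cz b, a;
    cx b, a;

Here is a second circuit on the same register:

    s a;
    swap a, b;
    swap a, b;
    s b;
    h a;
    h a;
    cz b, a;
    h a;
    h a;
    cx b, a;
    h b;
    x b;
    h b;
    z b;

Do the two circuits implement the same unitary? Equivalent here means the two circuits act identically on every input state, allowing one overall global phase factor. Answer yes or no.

Yes: on every input state the two circuits agree up to one overall phase factor.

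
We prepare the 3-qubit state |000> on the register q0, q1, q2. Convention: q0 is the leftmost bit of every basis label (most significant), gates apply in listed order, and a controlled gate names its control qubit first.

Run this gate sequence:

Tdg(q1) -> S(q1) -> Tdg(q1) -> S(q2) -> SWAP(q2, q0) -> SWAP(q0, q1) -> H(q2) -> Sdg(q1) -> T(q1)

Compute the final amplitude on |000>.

The final state's coefficient on |000> equals sqrt(2)/2.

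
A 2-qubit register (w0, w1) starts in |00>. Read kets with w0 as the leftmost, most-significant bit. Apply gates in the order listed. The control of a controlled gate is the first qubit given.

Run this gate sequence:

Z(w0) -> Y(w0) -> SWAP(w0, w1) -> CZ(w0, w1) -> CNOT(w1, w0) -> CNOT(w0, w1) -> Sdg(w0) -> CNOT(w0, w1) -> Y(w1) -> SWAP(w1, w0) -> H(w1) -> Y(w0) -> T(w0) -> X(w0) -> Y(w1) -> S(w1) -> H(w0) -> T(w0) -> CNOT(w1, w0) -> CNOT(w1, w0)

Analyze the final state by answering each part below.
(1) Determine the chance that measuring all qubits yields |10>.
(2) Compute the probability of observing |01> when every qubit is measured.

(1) The probability of measuring |10> is 1/4.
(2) A full measurement returns |01> with probability 1/4.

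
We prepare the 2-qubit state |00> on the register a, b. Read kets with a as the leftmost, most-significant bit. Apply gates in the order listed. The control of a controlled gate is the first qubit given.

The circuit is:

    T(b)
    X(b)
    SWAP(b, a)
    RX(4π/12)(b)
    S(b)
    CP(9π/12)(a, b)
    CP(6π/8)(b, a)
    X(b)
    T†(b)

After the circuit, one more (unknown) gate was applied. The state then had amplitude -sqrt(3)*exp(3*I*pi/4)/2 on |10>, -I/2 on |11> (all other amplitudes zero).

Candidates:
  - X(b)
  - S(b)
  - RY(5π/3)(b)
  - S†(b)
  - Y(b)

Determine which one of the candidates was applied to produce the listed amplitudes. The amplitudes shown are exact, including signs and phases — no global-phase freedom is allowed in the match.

It was X(b) that produced the state shown.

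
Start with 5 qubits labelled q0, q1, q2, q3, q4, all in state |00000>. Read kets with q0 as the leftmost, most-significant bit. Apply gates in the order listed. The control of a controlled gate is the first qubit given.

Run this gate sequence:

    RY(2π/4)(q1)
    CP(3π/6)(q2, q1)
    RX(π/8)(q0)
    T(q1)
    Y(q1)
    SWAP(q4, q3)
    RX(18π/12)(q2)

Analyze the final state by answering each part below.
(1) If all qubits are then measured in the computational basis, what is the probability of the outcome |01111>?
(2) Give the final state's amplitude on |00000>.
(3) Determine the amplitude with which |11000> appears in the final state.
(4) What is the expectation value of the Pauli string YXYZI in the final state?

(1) A full measurement returns |01111> with probability 0.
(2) |00000> carries amplitude exp(3*I*pi/4)*cos(pi/16)/2 in the final state.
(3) |11000> carries amplitude -sin(pi/16)/2 in the final state.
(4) The observable YXYZI averages to sqrt(4 - 2*sqrt(2))/4.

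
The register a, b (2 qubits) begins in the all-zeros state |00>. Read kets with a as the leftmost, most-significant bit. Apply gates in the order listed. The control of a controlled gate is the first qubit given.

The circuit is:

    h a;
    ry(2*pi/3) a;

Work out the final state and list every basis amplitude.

After the circuit, the state carries amplitude -sqrt(6)/4 + sqrt(2)/4 on |00>, 0 on |01>, sqrt(2)/4 + sqrt(6)/4 on |10>, 0 on |11>.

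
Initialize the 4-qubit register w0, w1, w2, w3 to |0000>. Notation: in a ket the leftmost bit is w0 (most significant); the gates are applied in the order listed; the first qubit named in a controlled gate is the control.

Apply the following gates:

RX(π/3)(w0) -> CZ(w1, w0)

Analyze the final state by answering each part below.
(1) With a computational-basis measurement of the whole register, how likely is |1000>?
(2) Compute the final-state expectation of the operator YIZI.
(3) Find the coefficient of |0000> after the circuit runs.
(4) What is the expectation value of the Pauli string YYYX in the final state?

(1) The probability of measuring |1000> is 1/4.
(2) In the final state, YIZI has expectation -sqrt(3)/2.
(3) The final state's coefficient on |0000> equals sqrt(3)/2.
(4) The expectation value of YYYX is 0.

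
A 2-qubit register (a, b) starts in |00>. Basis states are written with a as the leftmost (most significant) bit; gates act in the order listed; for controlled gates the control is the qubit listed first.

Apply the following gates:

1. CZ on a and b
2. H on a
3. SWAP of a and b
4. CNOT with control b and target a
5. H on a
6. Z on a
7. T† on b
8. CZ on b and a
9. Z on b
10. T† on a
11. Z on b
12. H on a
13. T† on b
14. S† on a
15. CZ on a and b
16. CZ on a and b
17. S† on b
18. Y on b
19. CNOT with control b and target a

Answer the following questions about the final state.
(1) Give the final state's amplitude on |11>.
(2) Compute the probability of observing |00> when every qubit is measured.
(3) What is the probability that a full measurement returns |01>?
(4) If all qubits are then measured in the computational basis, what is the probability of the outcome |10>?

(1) The amplitude on |11> is sqrt(2)*(-exp(I*pi/4) + I)/4. Key observation: the block from step 15 through step 16 cancels to the identity and can be dropped.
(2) Outcome |00> occurs with probability 1/4 - sqrt(2)/8.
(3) Outcome |01> occurs with probability sqrt(2)/8 + 1/4.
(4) Outcome |10> occurs with probability sqrt(2)/8 + 1/4.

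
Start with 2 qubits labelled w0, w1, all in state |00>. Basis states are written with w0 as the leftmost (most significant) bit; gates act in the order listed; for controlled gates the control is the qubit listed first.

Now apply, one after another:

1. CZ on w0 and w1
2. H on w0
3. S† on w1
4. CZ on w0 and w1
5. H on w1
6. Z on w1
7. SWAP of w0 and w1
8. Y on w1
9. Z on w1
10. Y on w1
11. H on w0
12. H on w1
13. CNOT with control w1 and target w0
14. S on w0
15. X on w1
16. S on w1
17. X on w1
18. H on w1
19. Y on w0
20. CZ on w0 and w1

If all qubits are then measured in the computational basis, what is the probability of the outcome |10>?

The probability of measuring |10> is 1/2.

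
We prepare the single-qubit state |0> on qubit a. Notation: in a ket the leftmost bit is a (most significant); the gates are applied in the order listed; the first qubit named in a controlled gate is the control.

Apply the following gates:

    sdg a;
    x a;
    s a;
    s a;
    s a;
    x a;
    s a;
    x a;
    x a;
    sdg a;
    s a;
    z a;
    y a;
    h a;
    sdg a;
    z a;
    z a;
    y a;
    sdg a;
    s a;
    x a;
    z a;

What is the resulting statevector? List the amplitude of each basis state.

The resulting statevector has amplitude sqrt(2)*I/2 on |0>, -sqrt(2)/2 on |1>.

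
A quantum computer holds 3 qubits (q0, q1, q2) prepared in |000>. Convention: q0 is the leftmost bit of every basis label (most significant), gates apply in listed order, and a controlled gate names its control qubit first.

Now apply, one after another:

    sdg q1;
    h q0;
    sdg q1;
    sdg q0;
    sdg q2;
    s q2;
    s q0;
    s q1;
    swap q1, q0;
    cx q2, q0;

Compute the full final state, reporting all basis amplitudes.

After the circuit, the state carries amplitude sqrt(2)/2 on |000>, sqrt(2)/2 on |010>, and 0 on every other basis state. Key observation: gates 3-8 undo each other exactly, leaving only the rest of the circuit to track.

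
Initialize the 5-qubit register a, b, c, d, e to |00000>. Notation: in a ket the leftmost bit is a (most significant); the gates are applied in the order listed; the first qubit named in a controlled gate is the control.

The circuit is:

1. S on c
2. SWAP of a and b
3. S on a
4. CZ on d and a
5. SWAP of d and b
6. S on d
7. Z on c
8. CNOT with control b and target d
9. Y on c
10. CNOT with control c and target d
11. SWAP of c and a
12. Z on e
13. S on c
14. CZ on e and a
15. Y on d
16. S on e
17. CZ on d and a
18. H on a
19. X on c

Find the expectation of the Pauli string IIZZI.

The observable IIZZI averages to -1.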